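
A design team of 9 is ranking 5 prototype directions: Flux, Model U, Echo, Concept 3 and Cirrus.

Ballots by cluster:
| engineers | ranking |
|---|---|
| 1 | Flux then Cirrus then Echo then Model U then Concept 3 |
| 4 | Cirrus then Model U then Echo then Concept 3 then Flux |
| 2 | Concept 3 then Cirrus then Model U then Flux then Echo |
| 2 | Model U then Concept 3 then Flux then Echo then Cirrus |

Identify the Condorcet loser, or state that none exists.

none

Head-to-head results (9 engineers):
Flux vs Model U: Model U, 8–1.
Flux vs Echo: Flux is ranked higher on 1+2+2 = 5 ballots, Echo on 4. Flux wins 5–4.
Flux vs Concept 3: Concept 3 wins 8–1.
Flux vs Cirrus: Flux preferred on 1+2 = 3 ballots; Cirrus wins 6–3.
Model U vs Echo: Model U is ranked higher on 4+2+2 = 8 ballots, Echo on 1. Model U wins 8–1.
Model U vs Concept 3: 7 to 2, Model U.
Model U vs Cirrus: 2 to 7, Cirrus.
Echo vs Concept 3: Echo wins 5–4.
Echo vs Cirrus: 2 for Echo, 7 for Cirrus — Cirrus by 7–2.
Concept 3–Cirrus: Cirrus 5–4.
Every design wins at least one matchup (Flux beats Echo; Model U beats Flux; Echo beats Concept 3; Concept 3 beats Flux; Cirrus beats Flux), so there is no Condorcet loser.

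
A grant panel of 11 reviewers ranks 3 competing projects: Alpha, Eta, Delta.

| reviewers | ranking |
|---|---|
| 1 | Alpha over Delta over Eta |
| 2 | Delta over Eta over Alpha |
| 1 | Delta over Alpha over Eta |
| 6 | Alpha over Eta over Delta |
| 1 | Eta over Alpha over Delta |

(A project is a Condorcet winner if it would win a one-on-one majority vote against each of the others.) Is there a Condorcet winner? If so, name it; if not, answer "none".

Check each pair by majority over 11 ballots:
Alpha–Eta: Alpha 8–3.
Alpha vs Delta: Alpha wins 8–3.
Eta vs Delta: Eta, 7–4.
Alpha defeats every rival head-to-head and is the Condorcet winner.

Alpha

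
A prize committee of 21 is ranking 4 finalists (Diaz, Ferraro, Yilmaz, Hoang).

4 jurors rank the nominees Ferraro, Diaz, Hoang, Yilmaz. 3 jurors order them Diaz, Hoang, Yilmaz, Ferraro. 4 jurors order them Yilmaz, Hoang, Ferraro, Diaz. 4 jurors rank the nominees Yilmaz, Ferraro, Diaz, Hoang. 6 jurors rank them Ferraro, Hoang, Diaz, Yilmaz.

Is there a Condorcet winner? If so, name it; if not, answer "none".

none

Check each pair by majority over 21 ballots:
Diaz vs Ferraro: Ferraro, 18–3.
Diaz vs Yilmaz: Diaz, 13–8.
Diaz vs Hoang: Diaz, 11–10.
Ferraro vs Yilmaz: Yilmaz, 11–10.
Ferraro vs Hoang: Ferraro wins 14–7.
Yilmaz vs Hoang: Hoang, 13–8.
Each nominee drops at least one matchup (Diaz loses to Ferraro; Ferraro loses to Yilmaz; Yilmaz loses to Diaz; Hoang loses to Diaz); the cycle Diaz beats Yilmaz beats Ferraro beats Diaz rules out a Condorcet winner.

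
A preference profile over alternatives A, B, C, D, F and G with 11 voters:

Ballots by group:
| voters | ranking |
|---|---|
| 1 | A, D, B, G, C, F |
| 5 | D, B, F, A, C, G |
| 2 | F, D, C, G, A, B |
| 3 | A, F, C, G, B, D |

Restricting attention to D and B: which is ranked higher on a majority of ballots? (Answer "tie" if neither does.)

D

Ballots ranking D above B: 1 + 5 + 2 = 8.
Ballots ranking B above D: 11 − 8 = 3.
D wins the head-to-head 8–3.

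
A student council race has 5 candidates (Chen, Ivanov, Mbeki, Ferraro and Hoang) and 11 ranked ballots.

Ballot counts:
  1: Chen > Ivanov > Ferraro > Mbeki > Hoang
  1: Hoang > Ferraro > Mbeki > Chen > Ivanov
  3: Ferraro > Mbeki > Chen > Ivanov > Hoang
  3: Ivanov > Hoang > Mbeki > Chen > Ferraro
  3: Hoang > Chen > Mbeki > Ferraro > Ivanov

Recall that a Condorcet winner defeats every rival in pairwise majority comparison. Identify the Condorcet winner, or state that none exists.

Pairwise majorities:
Chen vs Ivanov: 8 to 3, Chen.
Chen vs Mbeki: 4 to 7, Mbeki.
Chen vs Ferraro: Chen preferred on 1+3+3 = 7 ballots; Chen wins 7–4.
Chen vs Hoang: 1+3 = 4 for Chen, 7 for Hoang — Hoang by 7–4.
Ivanov vs Mbeki: Ivanov preferred on 1+3 = 4 ballots; Mbeki wins 7–4.
Ivanov vs Ferraro: 1+3 = 4 for Ivanov, 7 for Ferraro — Ferraro by 7–4.
Ivanov vs Hoang: Ivanov is ranked higher on 1+3+3 = 7 ballots, Hoang on 4. Ivanov wins 7–4.
Mbeki vs Ferraro: 3+3 = 6 for Mbeki, 5 for Ferraro — Mbeki by 6–5.
Mbeki vs Hoang: 4 to 7, Hoang.
Ferraro vs Hoang: Ferraro preferred on 1+3 = 4 ballots; Hoang wins 7–4.
No candidate is unbeaten: Chen loses to Mbeki; Ivanov loses to Chen; Mbeki loses to Hoang; Ferraro loses to Chen; Hoang loses to Ivanov. In particular Chen → Ivanov → Hoang → Chen is a majority cycle — no Condorcet winner exists.

none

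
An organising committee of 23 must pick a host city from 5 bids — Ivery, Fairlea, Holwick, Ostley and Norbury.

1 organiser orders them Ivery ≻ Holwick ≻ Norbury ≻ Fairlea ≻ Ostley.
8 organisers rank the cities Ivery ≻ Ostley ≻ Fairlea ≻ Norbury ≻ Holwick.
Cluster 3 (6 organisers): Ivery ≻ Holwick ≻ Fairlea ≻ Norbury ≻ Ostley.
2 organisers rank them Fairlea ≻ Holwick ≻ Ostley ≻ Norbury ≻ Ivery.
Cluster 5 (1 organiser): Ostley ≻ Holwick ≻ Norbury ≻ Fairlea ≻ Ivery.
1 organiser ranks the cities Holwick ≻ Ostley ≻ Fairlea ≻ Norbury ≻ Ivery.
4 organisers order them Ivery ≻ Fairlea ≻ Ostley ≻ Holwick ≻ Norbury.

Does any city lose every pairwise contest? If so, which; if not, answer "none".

Pairwise majorities:
Ivery vs Fairlea: Ivery wins 19–4.
Ivery vs Holwick: Ivery, 19–4.
Ivery vs Ostley: 19 to 4, Ivery.
Ivery vs Norbury: 19 to 4, Ivery.
Fairlea vs Holwick: Fairlea wins 14–9.
Fairlea vs Ostley: Fairlea, 13–10.
Fairlea–Norbury: Fairlea 21–2.
Holwick–Ostley: Ostley 13–10.
Holwick vs Norbury: Holwick is ranked higher on 1+6+2+1+1+4 = 15 ballots, Norbury on 8. Holwick wins 15–8.
Ostley vs Norbury: 8+2+1+1+4 = 16 for Ostley, 7 for Norbury — Ostley by 16–7.
Norbury is beaten in every head-to-head and is the Condorcet loser.

Norbury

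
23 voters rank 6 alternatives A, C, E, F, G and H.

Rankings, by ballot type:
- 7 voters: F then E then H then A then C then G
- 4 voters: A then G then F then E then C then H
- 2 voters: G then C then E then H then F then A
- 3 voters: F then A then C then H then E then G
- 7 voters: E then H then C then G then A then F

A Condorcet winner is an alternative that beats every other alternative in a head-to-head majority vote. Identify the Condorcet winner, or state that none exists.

none

Pairwise majorities:
A–C: A 14–9.
A vs E: 4+3 = 7 for A, 16 for E — E by 16–7.
A vs F: 11 to 12, F.
A–G: A 14–9.
A–H: H 16–7.
C vs E: 5 to 18, E.
C vs F: F, 14–9.
C vs G: 17 to 6, C.
C vs H: H wins 14–9.
E vs F: 9 to 14, F.
E–G: E 17–6.
E vs H: E preferred on 7+4+2+7 = 20 ballots; E wins 20–3.
F vs G: 10 to 13, G.
F vs H: F, 14–9.
G vs H: G preferred on 4+2 = 6 ballots; H wins 17–6.
No alternative is unbeaten: A loses to E; C loses to A; E loses to F; F loses to G; G loses to A; H loses to E. In particular A > G > F > A is a majority cycle — no Condorcet winner exists.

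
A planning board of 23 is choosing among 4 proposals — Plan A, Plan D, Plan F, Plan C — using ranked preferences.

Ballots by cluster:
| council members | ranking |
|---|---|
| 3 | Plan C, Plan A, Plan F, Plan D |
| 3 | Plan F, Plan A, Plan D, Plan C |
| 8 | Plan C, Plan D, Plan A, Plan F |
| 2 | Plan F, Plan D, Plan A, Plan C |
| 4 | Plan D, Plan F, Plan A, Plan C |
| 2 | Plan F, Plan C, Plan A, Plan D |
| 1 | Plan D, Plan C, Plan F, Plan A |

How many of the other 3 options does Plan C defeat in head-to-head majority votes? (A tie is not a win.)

3

Plan C against each rival (23 council members):
Plan C vs Plan A: Plan C wins 14–9.
Plan C vs Plan D: Plan C, 13–10.
Plan C vs Plan F: 3+8+1 = 12 for Plan C, 11 for Plan F — Plan C by 12–11.
Plan C beats Plan A, Plan D, Plan F — 3 pairwise wins.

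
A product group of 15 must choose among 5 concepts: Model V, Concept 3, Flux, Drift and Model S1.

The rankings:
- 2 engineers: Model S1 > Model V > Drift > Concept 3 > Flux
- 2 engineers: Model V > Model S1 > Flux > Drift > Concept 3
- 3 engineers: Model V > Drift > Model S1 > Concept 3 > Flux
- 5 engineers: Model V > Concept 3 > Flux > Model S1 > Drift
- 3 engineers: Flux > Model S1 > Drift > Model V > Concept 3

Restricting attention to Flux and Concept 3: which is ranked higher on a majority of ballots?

Ballots ranking Flux above Concept 3: 2 + 3 = 5.
Ballots ranking Concept 3 above Flux: 15 − 5 = 10.
Concept 3 wins the head-to-head 10–5.

Concept 3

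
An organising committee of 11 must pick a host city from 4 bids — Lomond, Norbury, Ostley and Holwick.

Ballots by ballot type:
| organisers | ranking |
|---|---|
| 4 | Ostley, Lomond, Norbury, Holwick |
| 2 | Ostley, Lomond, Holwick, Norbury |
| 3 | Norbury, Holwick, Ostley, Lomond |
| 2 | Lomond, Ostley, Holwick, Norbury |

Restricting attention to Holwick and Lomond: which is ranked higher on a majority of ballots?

Ballots ranking Holwick above Lomond: 3.
Ballots ranking Lomond above Holwick: 11 − 3 = 8.
Lomond wins the head-to-head 8–3.

Lomond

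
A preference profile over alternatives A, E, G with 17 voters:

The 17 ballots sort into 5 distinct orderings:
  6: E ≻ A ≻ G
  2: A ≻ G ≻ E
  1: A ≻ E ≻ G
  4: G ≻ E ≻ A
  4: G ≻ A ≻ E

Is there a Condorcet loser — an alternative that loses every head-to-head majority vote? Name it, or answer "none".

Pairwise majorities:
A vs E: 7 to 10, E.
A vs G: A wins 9–8.
E vs G: E preferred on 6+1 = 7 ballots; G wins 10–7.
No alternative is winless: A beats G; E beats A; G beats E. There is no Condorcet loser.

none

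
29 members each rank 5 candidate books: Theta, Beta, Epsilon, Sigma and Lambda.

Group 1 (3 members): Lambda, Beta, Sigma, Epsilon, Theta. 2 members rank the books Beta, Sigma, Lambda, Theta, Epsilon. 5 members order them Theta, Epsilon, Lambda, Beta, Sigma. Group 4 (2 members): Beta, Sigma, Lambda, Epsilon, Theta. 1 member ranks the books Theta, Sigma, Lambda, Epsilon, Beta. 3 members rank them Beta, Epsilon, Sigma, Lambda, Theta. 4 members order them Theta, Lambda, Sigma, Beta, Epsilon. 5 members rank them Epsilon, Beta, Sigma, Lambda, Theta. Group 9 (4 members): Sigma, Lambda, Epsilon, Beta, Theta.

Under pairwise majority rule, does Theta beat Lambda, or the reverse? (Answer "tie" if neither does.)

Lambda

Ballots ranking Theta above Lambda: 5 + 1 + 4 = 10.
Ballots ranking Lambda above Theta: 29 − 10 = 19.
Lambda wins the head-to-head 19–10.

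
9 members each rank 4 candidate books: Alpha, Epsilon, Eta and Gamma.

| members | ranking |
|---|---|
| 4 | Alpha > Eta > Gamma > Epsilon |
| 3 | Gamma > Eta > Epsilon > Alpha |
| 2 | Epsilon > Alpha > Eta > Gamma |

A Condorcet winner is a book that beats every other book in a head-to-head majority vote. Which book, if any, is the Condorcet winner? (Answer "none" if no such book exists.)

Head-to-head results (9 members):
Alpha vs Epsilon: Alpha is ranked higher on 4 ballots, Epsilon on 5. Epsilon wins 5–4.
Alpha vs Eta: Alpha preferred on 4+2 = 6 ballots; Alpha wins 6–3.
Alpha vs Gamma: 4+2 = 6 for Alpha, 3 for Gamma — Alpha by 6–3.
Epsilon vs Eta: Epsilon is ranked higher on 2 ballots, Eta on 7. Eta wins 7–2.
Epsilon vs Gamma: 2 for Epsilon, 7 for Gamma — Gamma by 7–2.
Eta vs Gamma: 6 to 3, Eta.
Every book loses at least once (Alpha loses to Epsilon; Epsilon loses to Eta; Eta loses to Alpha; Gamma loses to Alpha). The majority relation contains the cycle Alpha → Eta → Epsilon → Alpha, so there is no Condorcet winner.

none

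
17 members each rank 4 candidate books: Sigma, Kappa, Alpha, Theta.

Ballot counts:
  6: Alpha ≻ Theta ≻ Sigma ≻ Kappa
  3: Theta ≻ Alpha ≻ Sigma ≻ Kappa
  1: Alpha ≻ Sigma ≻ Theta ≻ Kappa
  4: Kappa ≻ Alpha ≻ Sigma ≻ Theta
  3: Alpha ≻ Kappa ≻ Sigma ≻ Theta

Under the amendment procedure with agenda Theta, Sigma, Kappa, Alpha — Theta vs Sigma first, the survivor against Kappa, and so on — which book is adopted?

Alpha

Round 1: Theta vs Sigma — 9–8, Theta advances.
Round 2: Theta vs Kappa — 10–7, Theta advances.
Round 3: Theta vs Alpha — 3–14, Alpha advances.
Alpha survives the agenda.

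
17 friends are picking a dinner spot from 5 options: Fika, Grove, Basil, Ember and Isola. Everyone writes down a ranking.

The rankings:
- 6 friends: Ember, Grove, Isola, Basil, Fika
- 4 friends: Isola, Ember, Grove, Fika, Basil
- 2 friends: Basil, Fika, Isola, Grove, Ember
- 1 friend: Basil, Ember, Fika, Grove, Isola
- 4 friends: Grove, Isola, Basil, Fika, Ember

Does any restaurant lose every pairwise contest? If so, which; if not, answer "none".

Head-to-head results (17 friends):
Fika vs Grove: Grove wins 14–3.
Fika vs Basil: Basil wins 13–4.
Fika vs Ember: Fika preferred on 2+4 = 6 ballots; Ember wins 11–6.
Fika vs Isola: Isola, 14–3.
Grove–Basil: Grove 14–3.
Grove vs Ember: 2+4 = 6 for Grove, 11 for Ember — Ember by 11–6.
Grove vs Isola: Grove preferred on 6+1+4 = 11 ballots; Grove wins 11–6.
Basil–Ember: Ember 10–7.
Basil vs Isola: 2+1 = 3 for Basil, 14 for Isola — Isola by 14–3.
Ember vs Isola: 6+1 = 7 for Ember, 10 for Isola — Isola by 10–7.
Only Fika has no wins; Fika is the Condorcet loser.

Fika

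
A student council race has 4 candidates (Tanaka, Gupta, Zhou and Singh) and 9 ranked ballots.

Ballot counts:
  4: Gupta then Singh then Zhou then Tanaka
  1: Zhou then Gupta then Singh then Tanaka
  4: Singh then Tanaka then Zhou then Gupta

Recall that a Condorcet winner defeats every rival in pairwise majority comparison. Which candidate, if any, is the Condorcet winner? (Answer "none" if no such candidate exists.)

Check each pair by majority over 9 ballots:
Tanaka vs Gupta: Tanaka preferred on 4 ballots; Gupta wins 5–4.
Tanaka vs Zhou: 4 to 5, Zhou.
Tanaka vs Singh: Tanaka preferred on 0 ballots; Singh wins 9–0.
Gupta vs Zhou: Gupta is ranked higher on 4 ballots, Zhou on 5. Zhou wins 5–4.
Gupta vs Singh: 4+1 = 5 for Gupta, 4 for Singh — Gupta by 5–4.
Zhou vs Singh: Zhou preferred on 1 ballot; Singh wins 8–1.
Every candidate loses at least once (Tanaka loses to Gupta; Gupta loses to Zhou; Zhou loses to Singh; Singh loses to Gupta). The majority relation contains the cycle Gupta > Singh > Zhou > Gupta, so there is no Condorcet winner.

none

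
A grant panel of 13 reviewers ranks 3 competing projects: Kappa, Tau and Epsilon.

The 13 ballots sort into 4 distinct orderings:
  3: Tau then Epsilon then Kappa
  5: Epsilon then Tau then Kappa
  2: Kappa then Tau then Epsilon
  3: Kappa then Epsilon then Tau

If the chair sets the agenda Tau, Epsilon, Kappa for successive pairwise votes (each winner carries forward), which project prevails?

Round 1: Tau vs Epsilon — 5–8, Epsilon advances.
Round 2: Epsilon vs Kappa — 8–5, Epsilon advances.
The agenda winner is Epsilon.

Epsilon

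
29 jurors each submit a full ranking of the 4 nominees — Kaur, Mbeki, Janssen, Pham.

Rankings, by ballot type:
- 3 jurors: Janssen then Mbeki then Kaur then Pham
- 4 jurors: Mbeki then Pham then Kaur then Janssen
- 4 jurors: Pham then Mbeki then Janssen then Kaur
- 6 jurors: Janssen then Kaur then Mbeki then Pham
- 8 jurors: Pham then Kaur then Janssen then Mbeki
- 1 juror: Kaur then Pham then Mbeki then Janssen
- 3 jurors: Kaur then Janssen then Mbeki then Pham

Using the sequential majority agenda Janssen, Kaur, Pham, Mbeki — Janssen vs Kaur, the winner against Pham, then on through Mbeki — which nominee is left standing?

Mbeki

Round 1: Janssen vs Kaur — 13–16, Kaur advances.
Round 2: Kaur vs Pham — 13–16, Pham advances.
Round 3: Pham vs Mbeki — 13–16, Mbeki advances.
Mbeki survives the agenda.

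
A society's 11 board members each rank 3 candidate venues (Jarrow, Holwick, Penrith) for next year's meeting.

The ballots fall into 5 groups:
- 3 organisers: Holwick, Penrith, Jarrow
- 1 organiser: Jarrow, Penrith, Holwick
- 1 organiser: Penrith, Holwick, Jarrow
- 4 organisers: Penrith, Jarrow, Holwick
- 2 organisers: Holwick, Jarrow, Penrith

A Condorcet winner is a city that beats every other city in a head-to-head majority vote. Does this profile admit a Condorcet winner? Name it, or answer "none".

Head-to-head results (11 organisers):
Jarrow vs Holwick: Jarrow preferred on 1+4 = 5 ballots; Holwick wins 6–5.
Jarrow vs Penrith: 3 to 8, Penrith.
Holwick vs Penrith: 5 to 6, Penrith.
Penrith wins every pairwise contest, so Penrith is the Condorcet winner.

Penrith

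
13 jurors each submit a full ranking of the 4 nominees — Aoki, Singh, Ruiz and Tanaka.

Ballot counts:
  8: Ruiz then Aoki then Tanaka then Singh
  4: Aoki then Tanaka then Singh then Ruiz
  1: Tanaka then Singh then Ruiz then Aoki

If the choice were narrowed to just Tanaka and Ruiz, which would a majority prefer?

Ruiz

Ballots ranking Tanaka above Ruiz: 4 + 1 = 5.
Ballots ranking Ruiz above Tanaka: 13 − 5 = 8.
Ruiz wins the head-to-head 8–5.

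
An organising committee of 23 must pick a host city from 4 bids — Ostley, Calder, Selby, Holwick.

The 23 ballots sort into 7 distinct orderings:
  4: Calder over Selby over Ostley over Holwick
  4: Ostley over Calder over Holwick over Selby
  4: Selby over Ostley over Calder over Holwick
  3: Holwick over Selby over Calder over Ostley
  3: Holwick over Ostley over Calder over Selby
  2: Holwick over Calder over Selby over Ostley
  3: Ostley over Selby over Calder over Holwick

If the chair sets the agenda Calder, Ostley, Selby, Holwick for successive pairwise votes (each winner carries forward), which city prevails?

Round 1: Calder vs Ostley — 9–14, Ostley advances.
Round 2: Ostley vs Selby — 10–13, Selby advances.
Round 3: Selby vs Holwick — 11–12, Holwick advances.
The agenda winner is Holwick.

Holwick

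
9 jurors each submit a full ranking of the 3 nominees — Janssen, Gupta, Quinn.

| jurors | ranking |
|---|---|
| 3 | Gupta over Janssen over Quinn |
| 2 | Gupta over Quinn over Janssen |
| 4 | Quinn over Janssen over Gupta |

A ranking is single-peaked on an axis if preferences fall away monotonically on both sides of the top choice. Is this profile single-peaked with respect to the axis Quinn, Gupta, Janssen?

no

Axis positions: Quinn=1, Gupta=2, Janssen=3.
Ballot type 1 (peak Gupta at position 2): ranking walks positions 2-3-1, expanding outward from the peak — single-peaked.
Ballot type 2 (peak Gupta at position 2): ranking walks positions 2-1-3, expanding outward from the peak — single-peaked.
Ballot type 3: ranking walks positions 1-3-2; Janssen is ranked above Gupta even though Gupta lies between Janssen and the peak Quinn on the axis — preferences dip and rise again. Not single-peaked.
Ballot type 3 violates single-peakedness, so the profile is not single-peaked on this axis.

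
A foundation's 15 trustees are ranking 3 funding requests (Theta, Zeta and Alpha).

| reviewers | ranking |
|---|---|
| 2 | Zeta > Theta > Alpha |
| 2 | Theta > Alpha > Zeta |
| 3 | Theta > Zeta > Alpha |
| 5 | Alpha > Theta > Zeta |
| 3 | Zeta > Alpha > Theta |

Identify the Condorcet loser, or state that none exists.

none

Head-to-head results (15 reviewers):
Theta vs Zeta: 10 to 5, Theta.
Theta–Alpha: Alpha 8–7.
Zeta–Alpha: Zeta 8–7.
Every project wins at least one matchup (Theta beats Zeta; Zeta beats Alpha; Alpha beats Theta), so there is no Condorcet loser.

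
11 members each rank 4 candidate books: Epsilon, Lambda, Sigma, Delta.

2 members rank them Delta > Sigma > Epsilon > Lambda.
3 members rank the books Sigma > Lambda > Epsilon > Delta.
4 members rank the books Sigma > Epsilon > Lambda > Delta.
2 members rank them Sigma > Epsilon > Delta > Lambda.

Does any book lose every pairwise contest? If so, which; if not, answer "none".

Head-to-head results (11 members):
Epsilon–Lambda: Epsilon 8–3.
Epsilon vs Sigma: Sigma wins 11–0.
Epsilon vs Delta: 9 to 2, Epsilon.
Lambda vs Sigma: Lambda preferred on 0 ballots; Sigma wins 11–0.
Lambda vs Delta: Lambda preferred on 3+4 = 7 ballots; Lambda wins 7–4.
Sigma vs Delta: Sigma wins 9–2.
Only Delta has no wins; Delta is the Condorcet loser.

Delta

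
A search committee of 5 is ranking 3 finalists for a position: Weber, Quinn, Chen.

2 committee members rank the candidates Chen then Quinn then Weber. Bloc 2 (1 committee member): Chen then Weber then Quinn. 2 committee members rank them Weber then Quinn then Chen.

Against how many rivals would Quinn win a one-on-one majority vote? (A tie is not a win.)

Quinn against each rival (5 committee members):
Quinn–Weber: Weber 3–2.
Quinn vs Chen: Quinn preferred on 2 ballots; Chen wins 3–2.
Quinn beats no one; loses to Weber, Chen — 0 pairwise wins.

0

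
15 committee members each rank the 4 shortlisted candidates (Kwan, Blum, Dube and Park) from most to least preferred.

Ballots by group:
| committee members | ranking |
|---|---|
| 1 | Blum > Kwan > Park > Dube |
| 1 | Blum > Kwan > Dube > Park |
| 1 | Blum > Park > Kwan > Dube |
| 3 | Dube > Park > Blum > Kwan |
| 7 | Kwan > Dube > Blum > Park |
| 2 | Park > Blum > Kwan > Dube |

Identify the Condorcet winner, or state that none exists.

none

Pairwise majorities:
Kwan vs Blum: Blum, 8–7.
Kwan–Dube: Kwan 12–3.
Kwan vs Park: Kwan, 9–6.
Blum vs Dube: Dube wins 10–5.
Blum–Park: Blum 10–5.
Dube vs Park: Dube, 11–4.
Every candidate loses at least once (Kwan loses to Blum; Blum loses to Dube; Dube loses to Kwan; Park loses to Kwan). The majority relation contains the cycle Kwan beats Dube beats Blum beats Kwan, so there is no Condorcet winner.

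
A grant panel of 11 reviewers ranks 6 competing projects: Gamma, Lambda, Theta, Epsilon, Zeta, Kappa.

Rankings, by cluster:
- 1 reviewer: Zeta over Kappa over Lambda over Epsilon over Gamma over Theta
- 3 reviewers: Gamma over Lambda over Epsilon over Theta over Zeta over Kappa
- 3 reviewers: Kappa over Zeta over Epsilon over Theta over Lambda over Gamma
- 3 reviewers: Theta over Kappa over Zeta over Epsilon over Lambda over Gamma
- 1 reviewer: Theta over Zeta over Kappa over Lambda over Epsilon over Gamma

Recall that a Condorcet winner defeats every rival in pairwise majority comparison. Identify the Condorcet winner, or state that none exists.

none

Check each pair by majority over 11 ballots:
Gamma vs Lambda: Lambda, 8–3.
Gamma vs Theta: Theta, 7–4.
Gamma vs Epsilon: Epsilon, 8–3.
Gamma vs Zeta: Zeta, 8–3.
Gamma–Kappa: Kappa 8–3.
Lambda–Theta: Theta 7–4.
Lambda–Epsilon: Epsilon 6–5.
Lambda vs Zeta: Zeta, 8–3.
Lambda–Kappa: Kappa 8–3.
Theta vs Epsilon: Epsilon, 7–4.
Theta–Zeta: Theta 7–4.
Theta–Kappa: Theta 7–4.
Epsilon–Zeta: Zeta 8–3.
Epsilon–Kappa: Kappa 8–3.
Zeta vs Kappa: Kappa, 6–5.
No project is unbeaten: Gamma loses to Lambda; Lambda loses to Theta; Theta loses to Epsilon; Epsilon loses to Zeta; Zeta loses to Theta; Kappa loses to Theta. In particular Theta beats Zeta beats Epsilon beats Theta is a majority cycle — no Condorcet winner exists.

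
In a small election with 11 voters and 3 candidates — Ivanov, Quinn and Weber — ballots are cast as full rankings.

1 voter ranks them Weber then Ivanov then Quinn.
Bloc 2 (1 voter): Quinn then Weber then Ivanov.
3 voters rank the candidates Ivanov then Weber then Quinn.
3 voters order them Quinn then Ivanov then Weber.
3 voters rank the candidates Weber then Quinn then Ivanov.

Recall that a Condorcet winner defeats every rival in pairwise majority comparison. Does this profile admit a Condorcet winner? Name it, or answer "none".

Pairwise majorities:
Ivanov–Quinn: Quinn 7–4.
Ivanov–Weber: Ivanov 6–5.
Quinn vs Weber: Weber, 7–4.
Every candidate loses at least once (Ivanov loses to Quinn; Quinn loses to Weber; Weber loses to Ivanov). The majority relation contains the cycle Ivanov > Weber > Quinn > Ivanov, so there is no Condorcet winner.

none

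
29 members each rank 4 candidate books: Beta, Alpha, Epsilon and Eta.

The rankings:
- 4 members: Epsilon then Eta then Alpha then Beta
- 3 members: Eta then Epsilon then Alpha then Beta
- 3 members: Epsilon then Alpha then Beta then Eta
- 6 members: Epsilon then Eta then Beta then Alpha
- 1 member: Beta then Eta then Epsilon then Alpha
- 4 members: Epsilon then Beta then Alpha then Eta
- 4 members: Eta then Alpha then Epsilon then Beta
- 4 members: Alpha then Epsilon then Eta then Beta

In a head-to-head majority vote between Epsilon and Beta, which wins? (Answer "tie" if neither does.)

Epsilon

Ballots ranking Epsilon above Beta: 4 + 3 + 3 + 6 + 4 + 4 + 4 = 28.
Ballots ranking Beta above Epsilon: 29 − 28 = 1.
Epsilon wins the head-to-head 28–1.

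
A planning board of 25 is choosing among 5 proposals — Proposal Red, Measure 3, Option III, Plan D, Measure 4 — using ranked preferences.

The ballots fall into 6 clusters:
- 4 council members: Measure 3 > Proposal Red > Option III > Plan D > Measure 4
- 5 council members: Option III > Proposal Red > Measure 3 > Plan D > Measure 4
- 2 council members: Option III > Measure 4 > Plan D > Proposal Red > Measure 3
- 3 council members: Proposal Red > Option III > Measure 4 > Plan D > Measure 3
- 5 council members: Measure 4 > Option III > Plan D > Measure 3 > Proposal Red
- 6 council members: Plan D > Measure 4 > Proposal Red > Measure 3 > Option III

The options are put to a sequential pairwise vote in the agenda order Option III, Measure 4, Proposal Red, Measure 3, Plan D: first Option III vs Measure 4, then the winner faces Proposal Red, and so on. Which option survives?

Plan D

Round 1: Option III vs Measure 4 — 14–11, Option III advances.
Round 2: Option III vs Proposal Red — 12–13, Proposal Red advances.
Round 3: Proposal Red vs Measure 3 — 16–9, Proposal Red advances.
Round 4: Proposal Red vs Plan D — 12–13, Plan D advances.
Plan D survives the agenda.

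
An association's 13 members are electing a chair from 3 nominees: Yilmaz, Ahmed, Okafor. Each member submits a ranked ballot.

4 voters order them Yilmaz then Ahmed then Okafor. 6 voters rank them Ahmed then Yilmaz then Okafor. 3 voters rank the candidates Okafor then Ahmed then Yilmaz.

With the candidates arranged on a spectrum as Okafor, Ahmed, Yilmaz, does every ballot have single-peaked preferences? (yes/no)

Axis positions: Okafor=1, Ahmed=2, Yilmaz=3.
Group 1 (peak Yilmaz at position 3): ranking walks positions 3-2-1, expanding outward from the peak — single-peaked.
Group 2 (peak Ahmed at position 2): ranking walks positions 2-3-1, expanding outward from the peak — single-peaked.
Group 3 (peak Okafor at position 1): ranking walks positions 1-2-3, expanding outward from the peak — single-peaked.
Every ranking is single-peaked on this axis.

yes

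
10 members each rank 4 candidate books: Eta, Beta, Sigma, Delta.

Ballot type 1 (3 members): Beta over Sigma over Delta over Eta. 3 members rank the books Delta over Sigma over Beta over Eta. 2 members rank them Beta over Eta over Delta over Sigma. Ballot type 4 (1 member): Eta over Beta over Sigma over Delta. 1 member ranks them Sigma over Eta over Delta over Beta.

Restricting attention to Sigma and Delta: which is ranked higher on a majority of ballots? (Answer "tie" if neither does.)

Ballots ranking Sigma above Delta: 3 + 1 + 1 = 5.
Ballots ranking Delta above Sigma: 10 − 5 = 5.
5–5: the pair ties.

tie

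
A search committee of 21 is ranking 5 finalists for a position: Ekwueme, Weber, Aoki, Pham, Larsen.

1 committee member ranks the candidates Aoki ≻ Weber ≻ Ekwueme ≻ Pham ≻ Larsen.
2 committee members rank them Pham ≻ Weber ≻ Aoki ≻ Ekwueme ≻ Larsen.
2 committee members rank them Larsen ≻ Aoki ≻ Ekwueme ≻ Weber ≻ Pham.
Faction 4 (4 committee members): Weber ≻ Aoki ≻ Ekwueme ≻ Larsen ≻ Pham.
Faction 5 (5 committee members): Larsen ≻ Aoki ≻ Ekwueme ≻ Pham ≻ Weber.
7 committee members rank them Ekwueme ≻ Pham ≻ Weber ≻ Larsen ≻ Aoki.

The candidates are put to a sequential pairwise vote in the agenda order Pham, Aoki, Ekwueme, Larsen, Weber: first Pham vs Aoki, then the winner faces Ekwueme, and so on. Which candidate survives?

Round 1: Pham vs Aoki — 9–12, Aoki advances.
Round 2: Aoki vs Ekwueme — 14–7, Aoki advances.
Round 3: Aoki vs Larsen — 7–14, Larsen advances.
Round 4: Larsen vs Weber — 7–14, Weber advances.
The agenda winner is Weber.

Weber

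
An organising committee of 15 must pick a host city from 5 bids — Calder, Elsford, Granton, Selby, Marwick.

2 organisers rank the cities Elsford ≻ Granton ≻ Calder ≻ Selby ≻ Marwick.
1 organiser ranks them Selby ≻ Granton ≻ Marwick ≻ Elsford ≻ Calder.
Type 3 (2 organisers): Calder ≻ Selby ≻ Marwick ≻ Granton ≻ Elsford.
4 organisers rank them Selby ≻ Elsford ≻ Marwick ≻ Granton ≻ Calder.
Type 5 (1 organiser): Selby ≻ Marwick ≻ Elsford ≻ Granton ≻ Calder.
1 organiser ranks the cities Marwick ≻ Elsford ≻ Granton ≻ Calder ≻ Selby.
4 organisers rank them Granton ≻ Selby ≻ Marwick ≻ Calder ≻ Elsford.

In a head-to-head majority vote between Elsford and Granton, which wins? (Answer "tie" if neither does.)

Ballots ranking Elsford above Granton: 2 + 4 + 1 + 1 = 8.
Ballots ranking Granton above Elsford: 15 − 8 = 7.
Elsford wins the head-to-head 8–7.

Elsford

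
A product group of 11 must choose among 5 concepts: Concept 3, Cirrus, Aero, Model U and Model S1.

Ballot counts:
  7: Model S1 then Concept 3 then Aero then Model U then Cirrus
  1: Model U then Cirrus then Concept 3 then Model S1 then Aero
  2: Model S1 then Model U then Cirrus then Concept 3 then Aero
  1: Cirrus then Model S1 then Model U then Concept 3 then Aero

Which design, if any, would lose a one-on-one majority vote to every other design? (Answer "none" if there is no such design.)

Head-to-head results (11 engineers):
Concept 3 vs Cirrus: Concept 3 is ranked higher on 7 ballots, Cirrus on 4. Concept 3 wins 7–4.
Concept 3 vs Aero: Concept 3 wins 11–0.
Concept 3 vs Model U: Concept 3 is ranked higher on 7 ballots, Model U on 4. Concept 3 wins 7–4.
Concept 3 vs Model S1: Concept 3 preferred on 1 ballot; Model S1 wins 10–1.
Cirrus vs Aero: Cirrus preferred on 1+2+1 = 4 ballots; Aero wins 7–4.
Cirrus vs Model U: Cirrus preferred on 1 ballot; Model U wins 10–1.
Cirrus vs Model S1: Model S1, 9–2.
Aero vs Model U: 7 to 4, Aero.
Aero–Model S1: Model S1 11–0.
Model U vs Model S1: Model S1 wins 10–1.
Cirrus loses to every other design — it is the Condorcet loser.

Cirrus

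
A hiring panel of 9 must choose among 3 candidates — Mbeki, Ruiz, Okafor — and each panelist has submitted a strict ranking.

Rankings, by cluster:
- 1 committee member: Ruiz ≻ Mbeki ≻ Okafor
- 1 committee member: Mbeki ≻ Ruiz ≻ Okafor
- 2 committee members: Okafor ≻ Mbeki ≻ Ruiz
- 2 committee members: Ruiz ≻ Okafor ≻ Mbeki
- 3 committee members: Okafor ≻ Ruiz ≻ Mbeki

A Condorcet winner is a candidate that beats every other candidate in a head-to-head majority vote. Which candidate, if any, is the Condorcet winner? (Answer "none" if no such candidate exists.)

Okafor

Check each pair by majority over 9 ballots:
Mbeki vs Ruiz: 3 to 6, Ruiz.
Mbeki vs Okafor: 1+1 = 2 for Mbeki, 7 for Okafor — Okafor by 7–2.
Ruiz vs Okafor: Ruiz is ranked higher on 1+1+2 = 4 ballots, Okafor on 5. Okafor wins 5–4.
Only Okafor has no losses; Okafor is the Condorcet winner.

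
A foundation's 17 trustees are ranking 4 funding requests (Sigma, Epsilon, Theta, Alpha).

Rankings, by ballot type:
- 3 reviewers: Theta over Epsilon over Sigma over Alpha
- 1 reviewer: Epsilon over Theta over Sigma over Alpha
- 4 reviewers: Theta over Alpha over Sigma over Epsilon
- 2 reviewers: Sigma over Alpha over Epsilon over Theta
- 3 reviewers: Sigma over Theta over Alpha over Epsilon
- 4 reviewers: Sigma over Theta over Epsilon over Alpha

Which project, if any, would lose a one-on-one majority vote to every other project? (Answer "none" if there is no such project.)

Pairwise majorities:
Sigma–Epsilon: Sigma 13–4.
Sigma vs Theta: 9 to 8, Sigma.
Sigma–Alpha: Sigma 13–4.
Epsilon vs Theta: 3 to 14, Theta.
Epsilon vs Alpha: 8 to 9, Alpha.
Theta vs Alpha: Theta, 15–2.
Epsilon is beaten in every head-to-head and is the Condorcet loser.

Epsilon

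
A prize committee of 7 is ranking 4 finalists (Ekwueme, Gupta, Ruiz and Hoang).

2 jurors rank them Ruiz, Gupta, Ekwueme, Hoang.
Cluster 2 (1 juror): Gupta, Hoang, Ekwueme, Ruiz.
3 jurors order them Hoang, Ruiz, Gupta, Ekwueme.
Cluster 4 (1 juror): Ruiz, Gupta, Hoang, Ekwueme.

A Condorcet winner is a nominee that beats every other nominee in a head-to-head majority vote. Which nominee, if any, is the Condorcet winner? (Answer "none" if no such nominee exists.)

none

Check each pair by majority over 7 ballots:
Ekwueme vs Gupta: Gupta, 7–0.
Ekwueme vs Ruiz: Ruiz wins 6–1.
Ekwueme vs Hoang: Hoang wins 5–2.
Gupta vs Ruiz: Ruiz, 6–1.
Gupta vs Hoang: Gupta wins 4–3.
Ruiz vs Hoang: Hoang wins 4–3.
Each nominee drops at least one matchup (Ekwueme loses to Gupta; Gupta loses to Ruiz; Ruiz loses to Hoang; Hoang loses to Gupta); the cycle Gupta > Hoang > Ruiz > Gupta rules out a Condorcet winner.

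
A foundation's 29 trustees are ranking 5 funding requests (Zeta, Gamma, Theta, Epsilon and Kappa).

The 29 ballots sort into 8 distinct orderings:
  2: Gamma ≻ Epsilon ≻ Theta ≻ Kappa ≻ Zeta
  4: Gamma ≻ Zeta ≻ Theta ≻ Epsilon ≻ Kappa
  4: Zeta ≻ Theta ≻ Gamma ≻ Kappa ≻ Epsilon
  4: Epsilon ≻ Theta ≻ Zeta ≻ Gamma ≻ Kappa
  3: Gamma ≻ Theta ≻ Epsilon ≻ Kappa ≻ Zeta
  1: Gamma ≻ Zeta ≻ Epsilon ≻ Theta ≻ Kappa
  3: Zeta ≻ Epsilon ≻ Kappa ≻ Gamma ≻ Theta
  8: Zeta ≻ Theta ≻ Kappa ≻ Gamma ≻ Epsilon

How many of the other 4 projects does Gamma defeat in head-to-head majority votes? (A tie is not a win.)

Gamma against each rival (29 reviewers):
Gamma vs Zeta: Zeta wins 19–10.
Gamma vs Theta: Gamma preferred on 2+4+3+1+3 = 13 ballots; Theta wins 16–13.
Gamma vs Epsilon: Gamma is ranked higher on 2+4+4+3+1+8 = 22 ballots, Epsilon on 7. Gamma wins 22–7.
Gamma vs Kappa: 18 to 11, Gamma.
Gamma beats Epsilon, Kappa; loses to Zeta, Theta — 2 pairwise wins.

2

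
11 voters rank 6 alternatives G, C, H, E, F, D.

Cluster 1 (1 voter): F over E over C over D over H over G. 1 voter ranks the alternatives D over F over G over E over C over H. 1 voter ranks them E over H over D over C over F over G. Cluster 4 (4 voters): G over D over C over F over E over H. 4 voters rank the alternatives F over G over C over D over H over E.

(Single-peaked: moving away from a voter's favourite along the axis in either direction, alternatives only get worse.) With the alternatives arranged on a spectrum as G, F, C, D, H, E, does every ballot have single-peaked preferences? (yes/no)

no

Axis positions: G=1, F=2, C=3, D=4, H=5, E=6.
Cluster 1: ranking walks positions 2-6-3-4-5-1; E is ranked above C even though C lies between E and the peak F on the axis — preferences dip and rise again. Not single-peaked.
Cluster 2: ranking walks positions 4-2-1-6-3-5; F is ranked above C even though C lies between F and the peak D on the axis — preferences dip and rise again. Not single-peaked.
Cluster 3 (peak E at position 6): ranking walks positions 6-5-4-3-2-1, expanding outward from the peak — single-peaked.
Cluster 4: ranking walks positions 1-4-3-2-6-5; D is ranked above F even though F lies between D and the peak G on the axis — preferences dip and rise again. Not single-peaked.
Cluster 5 (peak F at position 2): ranking walks positions 2-1-3-4-5-6, expanding outward from the peak — single-peaked.
Cluster 1 violates single-peakedness, so the profile is not single-peaked on this axis.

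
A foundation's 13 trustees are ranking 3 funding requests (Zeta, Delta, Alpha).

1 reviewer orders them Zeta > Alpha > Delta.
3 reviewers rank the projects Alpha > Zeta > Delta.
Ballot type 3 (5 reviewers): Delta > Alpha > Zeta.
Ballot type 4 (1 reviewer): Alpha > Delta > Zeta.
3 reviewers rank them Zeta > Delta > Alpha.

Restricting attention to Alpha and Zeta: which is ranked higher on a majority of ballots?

Ballots ranking Alpha above Zeta: 3 + 5 + 1 = 9.
Ballots ranking Zeta above Alpha: 13 − 9 = 4.
Alpha wins the head-to-head 9–4.

Alpha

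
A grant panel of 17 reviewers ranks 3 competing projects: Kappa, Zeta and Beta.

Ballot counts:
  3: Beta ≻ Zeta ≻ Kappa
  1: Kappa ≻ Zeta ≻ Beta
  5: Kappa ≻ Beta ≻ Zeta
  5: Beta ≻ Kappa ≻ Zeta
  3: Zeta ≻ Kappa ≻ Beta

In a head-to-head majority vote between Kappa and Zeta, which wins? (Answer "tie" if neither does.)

Kappa

Ballots ranking Kappa above Zeta: 1 + 5 + 5 = 11.
Ballots ranking Zeta above Kappa: 17 − 11 = 6.
Kappa wins the head-to-head 11–6.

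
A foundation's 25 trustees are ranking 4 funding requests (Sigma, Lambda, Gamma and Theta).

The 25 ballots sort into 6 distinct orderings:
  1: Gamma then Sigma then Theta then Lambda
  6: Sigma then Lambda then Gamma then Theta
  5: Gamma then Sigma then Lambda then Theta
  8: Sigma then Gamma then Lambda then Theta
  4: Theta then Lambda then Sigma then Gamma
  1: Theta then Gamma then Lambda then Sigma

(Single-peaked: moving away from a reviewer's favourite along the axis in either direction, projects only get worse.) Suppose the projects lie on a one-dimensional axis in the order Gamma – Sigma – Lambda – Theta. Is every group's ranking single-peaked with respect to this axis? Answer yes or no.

Axis positions: Gamma=1, Sigma=2, Lambda=3, Theta=4.
Group 1: ranking walks positions 1-2-4-3; Theta is ranked above Lambda even though Lambda lies between Theta and the peak Gamma on the axis — preferences dip and rise again. Not single-peaked.
Group 2 (peak Sigma at position 2): ranking walks positions 2-3-1-4, expanding outward from the peak — single-peaked.
Group 3 (peak Gamma at position 1): ranking walks positions 1-2-3-4, expanding outward from the peak — single-peaked.
Group 4 (peak Sigma at position 2): ranking walks positions 2-1-3-4, expanding outward from the peak — single-peaked.
Group 5 (peak Theta at position 4): ranking walks positions 4-3-2-1, expanding outward from the peak — single-peaked.
Group 6: ranking walks positions 4-1-3-2; Gamma is ranked above Lambda even though Lambda lies between Gamma and the peak Theta on the axis — preferences dip and rise again. Not single-peaked.
Group 1 violates single-peakedness, so the profile is not single-peaked on this axis.

no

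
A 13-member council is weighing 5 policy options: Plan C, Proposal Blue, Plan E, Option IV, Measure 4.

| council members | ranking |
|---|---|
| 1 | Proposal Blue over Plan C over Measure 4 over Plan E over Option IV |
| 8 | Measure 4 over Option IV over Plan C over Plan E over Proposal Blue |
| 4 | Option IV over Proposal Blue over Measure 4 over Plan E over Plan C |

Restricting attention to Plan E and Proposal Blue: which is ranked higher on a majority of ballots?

Ballots ranking Plan E above Proposal Blue: 8.
Ballots ranking Proposal Blue above Plan E: 13 − 8 = 5.
Plan E wins the head-to-head 8–5.

Plan E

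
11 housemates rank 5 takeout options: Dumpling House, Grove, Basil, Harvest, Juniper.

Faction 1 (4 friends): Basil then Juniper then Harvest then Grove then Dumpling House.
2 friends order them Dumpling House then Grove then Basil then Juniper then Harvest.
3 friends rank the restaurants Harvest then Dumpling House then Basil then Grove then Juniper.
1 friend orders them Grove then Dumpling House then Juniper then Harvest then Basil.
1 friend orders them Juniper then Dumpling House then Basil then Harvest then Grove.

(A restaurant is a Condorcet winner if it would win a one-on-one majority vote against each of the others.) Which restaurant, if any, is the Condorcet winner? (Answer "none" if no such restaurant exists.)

Head-to-head results (11 friends):
Dumpling House vs Grove: Dumpling House is ranked higher on 2+3+1 = 6 ballots, Grove on 5. Dumpling House wins 6–5.
Dumpling House vs Basil: Dumpling House preferred on 2+3+1+1 = 7 ballots; Dumpling House wins 7–4.
Dumpling House vs Harvest: Dumpling House is ranked higher on 2+1+1 = 4 ballots, Harvest on 7. Harvest wins 7–4.
Dumpling House vs Juniper: Dumpling House is ranked higher on 2+3+1 = 6 ballots, Juniper on 5. Dumpling House wins 6–5.
Grove vs Basil: 3 to 8, Basil.
Grove vs Harvest: Grove preferred on 2+1 = 3 ballots; Harvest wins 8–3.
Grove vs Juniper: Grove is ranked higher on 2+3+1 = 6 ballots, Juniper on 5. Grove wins 6–5.
Basil vs Harvest: Basil is ranked higher on 4+2+1 = 7 ballots, Harvest on 4. Basil wins 7–4.
Basil vs Juniper: Basil preferred on 4+2+3 = 9 ballots; Basil wins 9–2.
Harvest vs Juniper: 3 for Harvest, 8 for Juniper — Juniper by 8–3.
Each restaurant drops at least one matchup (Dumpling House loses to Harvest; Grove loses to Dumpling House; Basil loses to Dumpling House; Harvest loses to Basil; Juniper loses to Dumpling House); the cycle Dumpling House beats Basil beats Harvest beats Dumpling House rules out a Condorcet winner.

none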